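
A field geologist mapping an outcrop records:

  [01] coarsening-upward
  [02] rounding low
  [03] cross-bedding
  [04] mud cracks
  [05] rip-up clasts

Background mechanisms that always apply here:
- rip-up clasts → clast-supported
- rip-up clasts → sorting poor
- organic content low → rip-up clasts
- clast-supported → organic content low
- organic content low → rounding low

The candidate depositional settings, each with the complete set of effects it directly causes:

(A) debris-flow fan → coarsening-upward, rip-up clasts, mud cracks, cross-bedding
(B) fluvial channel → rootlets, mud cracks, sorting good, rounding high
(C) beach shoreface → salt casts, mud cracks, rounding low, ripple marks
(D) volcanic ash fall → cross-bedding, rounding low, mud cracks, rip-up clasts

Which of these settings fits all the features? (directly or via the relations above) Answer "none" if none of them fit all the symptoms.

A

Testing each hypothesis:
(A) debris-flow fan — coarsening-upward match; rounding low match (through rip-up clasts → clast-supported → organic content low → rounding low); cross-bedding match; mud cracks match; rip-up clasts match
(B) fluvial channel — coarsening-upward miss; rounding low miss; cross-bedding miss; mud cracks match; rip-up clasts miss
(C) beach shoreface — does not account for coarsening-upward, cross-bedding, rip-up clasts
(D) volcanic ash fall — coarsening-upward miss; rounding low match; cross-bedding match; mud cracks match; rip-up clasts match
(A) is the only candidate with no mismatches.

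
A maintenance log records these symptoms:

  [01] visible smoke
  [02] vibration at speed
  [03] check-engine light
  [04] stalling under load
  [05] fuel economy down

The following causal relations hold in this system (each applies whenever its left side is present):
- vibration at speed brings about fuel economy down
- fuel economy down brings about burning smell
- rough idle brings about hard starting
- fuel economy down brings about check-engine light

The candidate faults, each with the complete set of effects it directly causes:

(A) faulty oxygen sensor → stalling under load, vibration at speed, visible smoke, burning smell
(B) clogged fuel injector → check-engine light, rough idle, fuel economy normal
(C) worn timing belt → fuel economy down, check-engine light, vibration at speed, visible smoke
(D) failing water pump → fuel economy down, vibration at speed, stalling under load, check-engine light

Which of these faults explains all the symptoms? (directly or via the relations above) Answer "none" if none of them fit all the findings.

A

Testing each hypothesis:
(A) faulty oxygen sensor — accounts for every observation (check-engine light via vibration at speed → fuel economy down → check-engine light)
(B) clogged fuel injector — fails on visible smoke, vibration at speed, stalling under load, fuel economy down (predicts fuel economy normal, not fuel economy down)
(C) worn timing belt — does not account for stalling under load
(D) failing water pump — visible smoke -; vibration at speed +; check-engine light +; stalling under load +; fuel economy down +
(A) alone accounts for all the evidence.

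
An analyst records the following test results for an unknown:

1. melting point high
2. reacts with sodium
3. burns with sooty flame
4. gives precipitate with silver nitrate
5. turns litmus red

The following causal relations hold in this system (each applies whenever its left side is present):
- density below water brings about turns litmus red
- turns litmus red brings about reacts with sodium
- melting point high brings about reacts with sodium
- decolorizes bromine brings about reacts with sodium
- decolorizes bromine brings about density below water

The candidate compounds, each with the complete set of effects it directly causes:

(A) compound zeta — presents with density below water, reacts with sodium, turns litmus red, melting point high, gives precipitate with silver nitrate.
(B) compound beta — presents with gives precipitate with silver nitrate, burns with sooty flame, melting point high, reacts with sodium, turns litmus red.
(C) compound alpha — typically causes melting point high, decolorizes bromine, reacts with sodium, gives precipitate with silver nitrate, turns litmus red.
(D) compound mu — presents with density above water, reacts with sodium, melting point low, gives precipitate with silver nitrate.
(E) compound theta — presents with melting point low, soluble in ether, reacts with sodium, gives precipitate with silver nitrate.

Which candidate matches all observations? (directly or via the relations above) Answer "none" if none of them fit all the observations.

B

Checking each candidate against the observations:
(A) compound zeta — does not account for burns with sooty flame
(B) compound beta — accounts for every observation
(C) compound alpha — melting point high +; reacts with sodium +; burns with sooty flame -; gives precipitate with silver nitrate +; turns litmus red +
(D) compound mu — fails on melting point high, burns with sooty flame, turns litmus red (predicts melting point low, not melting point high)
(E) compound theta — melting point high -; reacts with sodium +; burns with sooty flame -; gives precipitate with silver nitrate +; turns litmus red -
(B) is the only candidate with no mismatches.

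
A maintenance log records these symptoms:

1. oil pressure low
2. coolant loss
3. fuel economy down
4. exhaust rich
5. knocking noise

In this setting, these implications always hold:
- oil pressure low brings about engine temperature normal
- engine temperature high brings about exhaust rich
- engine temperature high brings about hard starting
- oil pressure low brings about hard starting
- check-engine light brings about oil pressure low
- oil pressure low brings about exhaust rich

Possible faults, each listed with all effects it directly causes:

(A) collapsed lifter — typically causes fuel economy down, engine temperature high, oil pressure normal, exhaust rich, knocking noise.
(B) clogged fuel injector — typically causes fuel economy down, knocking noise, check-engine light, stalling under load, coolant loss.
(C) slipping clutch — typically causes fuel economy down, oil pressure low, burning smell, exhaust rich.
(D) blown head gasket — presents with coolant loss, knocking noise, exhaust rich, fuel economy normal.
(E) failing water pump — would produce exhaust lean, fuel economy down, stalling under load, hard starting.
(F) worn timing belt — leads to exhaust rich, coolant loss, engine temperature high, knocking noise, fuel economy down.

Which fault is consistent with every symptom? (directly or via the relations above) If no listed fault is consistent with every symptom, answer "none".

For each candidate, compare predicted effects to what was observed:
(A) collapsed lifter — oil pressure low NO; coolant loss NO; fuel economy down yes; exhaust rich yes; knocking noise yes
(B) clogged fuel injector — oil pressure low yes (by check-engine light → oil pressure low); coolant loss yes; fuel economy down yes; exhaust rich yes (by check-engine light → oil pressure low → exhaust rich); knocking noise yes
(C) slipping clutch — oil pressure low yes; coolant loss NO; fuel economy down yes; exhaust rich yes; knocking noise NO
(D) blown head gasket — fails on oil pressure low, fuel economy down (predicts fuel economy normal, not fuel economy down)
(E) failing water pump — fails on oil pressure low, coolant loss, exhaust rich, knocking noise (predicts exhaust lean, not exhaust rich)
(F) worn timing belt — oil pressure low NO; coolant loss yes; fuel economy down yes; exhaust rich yes; knocking noise yes
(B) alone accounts for all the evidence.

B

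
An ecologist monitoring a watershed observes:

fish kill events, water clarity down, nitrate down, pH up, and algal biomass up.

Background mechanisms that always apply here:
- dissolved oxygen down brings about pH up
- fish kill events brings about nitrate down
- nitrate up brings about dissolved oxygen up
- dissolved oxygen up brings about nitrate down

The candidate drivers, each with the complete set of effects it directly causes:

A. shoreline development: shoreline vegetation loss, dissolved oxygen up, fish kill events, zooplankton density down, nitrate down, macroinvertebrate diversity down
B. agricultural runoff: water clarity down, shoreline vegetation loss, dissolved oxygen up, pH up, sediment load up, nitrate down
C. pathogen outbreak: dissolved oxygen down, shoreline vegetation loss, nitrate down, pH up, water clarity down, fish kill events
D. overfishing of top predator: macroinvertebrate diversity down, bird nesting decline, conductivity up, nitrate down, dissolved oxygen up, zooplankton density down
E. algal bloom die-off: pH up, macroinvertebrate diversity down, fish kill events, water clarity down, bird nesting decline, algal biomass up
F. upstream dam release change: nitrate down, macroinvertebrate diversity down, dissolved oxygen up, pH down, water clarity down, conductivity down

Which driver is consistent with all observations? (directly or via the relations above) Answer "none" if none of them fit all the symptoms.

E

Testing each hypothesis:
(A) shoreline development — does not account for water clarity down, pH up, algal biomass up
(B) agricultural runoff — fish kill events ✗; water clarity down ✓; nitrate down ✓; pH up ✓; algal biomass up ✗
(C) pathogen outbreak — fish kill events ✓; water clarity down ✓; nitrate down ✓; pH up ✓; algal biomass up ✗
(D) overfishing of top predator — fish kill events ✗; water clarity down ✗; nitrate down ✓; pH up ✗; algal biomass up ✗
(E) algal bloom die-off — accounts for every observation (nitrate down by fish kill events → nitrate down)
(F) upstream dam release change — fish kill events ✗; water clarity down ✓; nitrate down ✓; pH up ✗; algal biomass up ✗
Only (E) is consistent with every observation.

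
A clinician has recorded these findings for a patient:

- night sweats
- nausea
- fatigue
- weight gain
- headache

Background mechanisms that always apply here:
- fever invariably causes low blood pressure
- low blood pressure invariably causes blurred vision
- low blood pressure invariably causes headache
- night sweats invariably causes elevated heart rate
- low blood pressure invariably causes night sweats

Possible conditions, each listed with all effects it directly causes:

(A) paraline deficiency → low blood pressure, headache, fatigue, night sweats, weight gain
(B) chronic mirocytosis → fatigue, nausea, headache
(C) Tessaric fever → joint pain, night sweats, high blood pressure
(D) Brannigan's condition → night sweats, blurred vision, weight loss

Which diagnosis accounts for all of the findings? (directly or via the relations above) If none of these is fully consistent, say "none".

Testing each hypothesis:
(A) paraline deficiency — night sweats ✓; nausea ✗; fatigue ✓; weight gain ✓; headache ✓
(B) chronic mirocytosis — night sweats ✗; nausea ✓; fatigue ✓; weight gain ✗; headache ✓
(C) Tessaric fever — night sweats ✓; nausea ✗; fatigue ✗; weight gain ✗; headache ✗
(D) Brannigan's condition — night sweats ✓; nausea ✗; fatigue ✗; weight gain ✗; headache ✗
No candidate is consistent with all observations.

none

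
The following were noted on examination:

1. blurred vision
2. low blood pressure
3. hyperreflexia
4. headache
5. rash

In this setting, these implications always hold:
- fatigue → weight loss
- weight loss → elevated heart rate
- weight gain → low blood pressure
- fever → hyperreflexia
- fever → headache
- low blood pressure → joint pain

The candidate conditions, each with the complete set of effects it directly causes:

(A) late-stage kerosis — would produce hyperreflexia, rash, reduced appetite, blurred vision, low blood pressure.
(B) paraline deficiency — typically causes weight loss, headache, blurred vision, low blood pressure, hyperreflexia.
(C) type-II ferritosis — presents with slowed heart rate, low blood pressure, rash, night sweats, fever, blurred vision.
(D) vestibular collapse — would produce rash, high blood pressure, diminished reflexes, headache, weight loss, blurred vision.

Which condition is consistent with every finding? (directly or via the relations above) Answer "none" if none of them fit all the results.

Per-candidate check:
(A) late-stage kerosis — blurred vision ✓; low blood pressure ✓; hyperreflexia ✓; headache ✗; rash ✓
(B) paraline deficiency — does not account for rash
(C) type-II ferritosis — blurred vision ✓; low blood pressure ✓; hyperreflexia ✓ (via fever → hyperreflexia); headache ✓ (via fever → headache); rash ✓
(D) vestibular collapse — blurred vision ✓; low blood pressure ✗; hyperreflexia ✗; headache ✓; rash ✓
(C) is the only candidate with no mismatches.

C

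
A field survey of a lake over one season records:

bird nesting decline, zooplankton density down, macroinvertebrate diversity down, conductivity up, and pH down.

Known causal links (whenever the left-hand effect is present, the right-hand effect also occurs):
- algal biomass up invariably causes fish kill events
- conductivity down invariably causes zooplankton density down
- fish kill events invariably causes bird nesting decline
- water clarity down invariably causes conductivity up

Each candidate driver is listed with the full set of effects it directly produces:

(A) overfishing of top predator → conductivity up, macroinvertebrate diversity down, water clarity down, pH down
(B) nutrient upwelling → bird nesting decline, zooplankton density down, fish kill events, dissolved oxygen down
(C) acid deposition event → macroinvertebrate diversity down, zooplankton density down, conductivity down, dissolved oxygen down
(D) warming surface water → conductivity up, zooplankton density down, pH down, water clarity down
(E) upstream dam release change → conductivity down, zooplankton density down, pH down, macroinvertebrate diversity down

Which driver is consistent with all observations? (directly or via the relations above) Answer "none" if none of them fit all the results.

none

Testing each hypothesis:
(A) overfishing of top predator — bird nesting decline miss; zooplankton density down miss; macroinvertebrate diversity down match; conductivity up match; pH down match
(B) nutrient upwelling — does not account for macroinvertebrate diversity down, conductivity up, pH down
(C) acid deposition event — fails on bird nesting decline, conductivity up, pH down (predicts conductivity down, not conductivity up)
(D) warming surface water — does not account for bird nesting decline, macroinvertebrate diversity down
(E) upstream dam release change — bird nesting decline miss; zooplankton density down match; macroinvertebrate diversity down match; conductivity up miss; pH down match
No candidate is consistent with all observations.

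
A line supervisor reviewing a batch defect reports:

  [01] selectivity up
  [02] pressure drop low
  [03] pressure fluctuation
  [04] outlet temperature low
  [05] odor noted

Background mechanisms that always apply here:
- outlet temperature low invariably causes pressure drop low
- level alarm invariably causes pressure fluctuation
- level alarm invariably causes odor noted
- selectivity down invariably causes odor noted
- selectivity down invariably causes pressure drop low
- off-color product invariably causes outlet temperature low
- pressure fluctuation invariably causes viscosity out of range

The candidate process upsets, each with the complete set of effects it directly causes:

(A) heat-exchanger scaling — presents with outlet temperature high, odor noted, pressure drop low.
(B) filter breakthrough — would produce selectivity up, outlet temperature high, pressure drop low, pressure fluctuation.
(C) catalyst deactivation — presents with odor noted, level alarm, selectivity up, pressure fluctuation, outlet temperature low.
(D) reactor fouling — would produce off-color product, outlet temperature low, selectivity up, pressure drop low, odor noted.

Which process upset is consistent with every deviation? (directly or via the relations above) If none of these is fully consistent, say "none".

C

Testing each hypothesis:
(A) heat-exchanger scaling — fails on selectivity up, pressure fluctuation, outlet temperature low (predicts outlet temperature high, not outlet temperature low)
(B) filter breakthrough — fails on outlet temperature low, odor noted (predicts outlet temperature high, not outlet temperature low)
(C) catalyst deactivation — accounts for every observation (pressure drop low by outlet temperature low → pressure drop low)
(D) reactor fouling — does not account for pressure fluctuation
(C) alone accounts for all the evidence.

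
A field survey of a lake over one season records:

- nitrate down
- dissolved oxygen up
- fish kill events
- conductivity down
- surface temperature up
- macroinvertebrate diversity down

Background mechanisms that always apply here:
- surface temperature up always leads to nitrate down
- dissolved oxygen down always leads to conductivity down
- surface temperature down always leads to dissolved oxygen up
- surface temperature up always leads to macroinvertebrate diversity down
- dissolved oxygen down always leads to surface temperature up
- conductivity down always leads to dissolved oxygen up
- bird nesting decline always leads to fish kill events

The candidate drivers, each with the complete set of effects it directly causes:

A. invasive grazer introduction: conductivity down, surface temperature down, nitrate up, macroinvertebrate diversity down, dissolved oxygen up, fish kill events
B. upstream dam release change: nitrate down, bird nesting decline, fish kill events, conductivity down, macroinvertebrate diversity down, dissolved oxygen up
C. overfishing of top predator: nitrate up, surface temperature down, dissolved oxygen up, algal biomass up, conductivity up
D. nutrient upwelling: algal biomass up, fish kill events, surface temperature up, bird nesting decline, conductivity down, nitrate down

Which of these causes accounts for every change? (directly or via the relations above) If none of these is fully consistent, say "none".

Per-candidate check:
(A) invasive grazer introduction — nitrate down miss; dissolved oxygen up match; fish kill events match; conductivity down match; surface temperature up miss; macroinvertebrate diversity down match
(B) upstream dam release change — does not account for surface temperature up
(C) overfishing of top predator — fails on nitrate down, fish kill events, conductivity down, surface temperature up, macroinvertebrate diversity down (predicts nitrate up, not nitrate down; predicts conductivity up, not conductivity down; predicts surface temperature down, not surface temperature up)
(D) nutrient upwelling — accounts for every observation (dissolved oxygen up by conductivity down → dissolved oxygen up)
(D) is the only candidate with no mismatches.

D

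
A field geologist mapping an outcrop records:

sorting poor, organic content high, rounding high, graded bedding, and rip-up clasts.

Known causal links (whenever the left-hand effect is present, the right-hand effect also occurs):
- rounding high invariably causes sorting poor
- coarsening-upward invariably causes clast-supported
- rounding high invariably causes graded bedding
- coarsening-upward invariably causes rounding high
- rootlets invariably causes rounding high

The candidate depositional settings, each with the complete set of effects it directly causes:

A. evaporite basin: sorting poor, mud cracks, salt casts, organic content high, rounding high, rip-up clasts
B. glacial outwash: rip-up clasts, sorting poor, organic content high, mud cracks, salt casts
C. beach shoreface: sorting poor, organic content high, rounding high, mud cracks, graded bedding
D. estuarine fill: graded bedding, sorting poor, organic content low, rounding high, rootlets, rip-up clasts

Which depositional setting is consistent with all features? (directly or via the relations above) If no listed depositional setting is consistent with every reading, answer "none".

A

Testing each hypothesis:
(A) evaporite basin — sorting poor +; organic content high +; rounding high +; graded bedding + (through rounding high → graded bedding); rip-up clasts +
(B) glacial outwash — does not account for rounding high, graded bedding
(C) beach shoreface — does not account for rip-up clasts
(D) estuarine fill — sorting poor +; organic content high -; rounding high +; graded bedding +; rip-up clasts +
(A) is the only candidate with no mismatches.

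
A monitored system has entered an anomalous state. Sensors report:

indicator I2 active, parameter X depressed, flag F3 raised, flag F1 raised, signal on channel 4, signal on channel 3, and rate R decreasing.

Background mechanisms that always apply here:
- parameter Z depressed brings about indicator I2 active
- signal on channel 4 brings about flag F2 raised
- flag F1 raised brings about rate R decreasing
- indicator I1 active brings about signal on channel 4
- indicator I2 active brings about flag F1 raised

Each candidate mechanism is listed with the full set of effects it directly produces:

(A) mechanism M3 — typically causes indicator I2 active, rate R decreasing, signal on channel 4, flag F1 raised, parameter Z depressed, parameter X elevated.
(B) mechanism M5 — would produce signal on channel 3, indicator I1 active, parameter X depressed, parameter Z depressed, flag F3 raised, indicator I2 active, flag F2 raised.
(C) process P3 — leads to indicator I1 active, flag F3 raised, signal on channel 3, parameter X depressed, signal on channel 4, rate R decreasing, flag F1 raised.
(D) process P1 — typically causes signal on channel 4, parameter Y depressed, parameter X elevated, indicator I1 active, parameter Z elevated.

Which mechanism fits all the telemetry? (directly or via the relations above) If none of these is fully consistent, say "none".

For each candidate, compare predicted effects to what was observed:
(A) mechanism M3 — fails on parameter X depressed, flag F3 raised, signal on channel 3 (predicts parameter X elevated, not parameter X depressed)
(B) mechanism M5 — indicator I2 active match; parameter X depressed match; flag F3 raised match; flag F1 raised match (by indicator I2 active → flag F1 raised); signal on channel 4 match (by indicator I1 active → signal on channel 4); signal on channel 3 match; rate R decreasing match (by indicator I2 active → flag F1 raised → rate R decreasing)
(C) process P3 — indicator I2 active miss; parameter X depressed match; flag F3 raised match; flag F1 raised match; signal on channel 4 match; signal on channel 3 match; rate R decreasing match
(D) process P1 — fails on indicator I2 active, parameter X depressed, flag F3 raised, flag F1 raised, signal on channel 3, rate R decreasing (predicts parameter X elevated, not parameter X depressed)
(B) alone accounts for all the evidence.

B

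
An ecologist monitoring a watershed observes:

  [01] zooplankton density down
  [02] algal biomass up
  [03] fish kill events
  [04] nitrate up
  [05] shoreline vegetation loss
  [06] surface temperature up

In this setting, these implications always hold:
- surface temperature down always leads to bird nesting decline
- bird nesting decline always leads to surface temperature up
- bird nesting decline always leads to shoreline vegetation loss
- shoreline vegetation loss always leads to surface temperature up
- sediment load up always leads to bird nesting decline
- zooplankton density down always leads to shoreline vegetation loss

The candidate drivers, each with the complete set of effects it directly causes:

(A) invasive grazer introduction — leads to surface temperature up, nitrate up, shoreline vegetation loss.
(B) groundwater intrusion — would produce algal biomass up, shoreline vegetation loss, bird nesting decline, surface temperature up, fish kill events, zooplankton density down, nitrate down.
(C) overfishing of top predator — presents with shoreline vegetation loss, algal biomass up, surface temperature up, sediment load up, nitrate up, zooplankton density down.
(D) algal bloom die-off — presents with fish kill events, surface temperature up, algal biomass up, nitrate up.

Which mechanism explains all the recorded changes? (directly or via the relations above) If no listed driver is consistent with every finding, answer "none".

Checking each candidate against the observations:
(A) invasive grazer introduction — zooplankton density down NO; algal biomass up NO; fish kill events NO; nitrate up yes; shoreline vegetation loss yes; surface temperature up yes
(B) groundwater intrusion — fails on nitrate up (predicts nitrate down, not nitrate up)
(C) overfishing of top predator — does not account for fish kill events
(D) algal bloom die-off — does not account for zooplankton density down, shoreline vegetation loss
No candidate is consistent with all observations.

none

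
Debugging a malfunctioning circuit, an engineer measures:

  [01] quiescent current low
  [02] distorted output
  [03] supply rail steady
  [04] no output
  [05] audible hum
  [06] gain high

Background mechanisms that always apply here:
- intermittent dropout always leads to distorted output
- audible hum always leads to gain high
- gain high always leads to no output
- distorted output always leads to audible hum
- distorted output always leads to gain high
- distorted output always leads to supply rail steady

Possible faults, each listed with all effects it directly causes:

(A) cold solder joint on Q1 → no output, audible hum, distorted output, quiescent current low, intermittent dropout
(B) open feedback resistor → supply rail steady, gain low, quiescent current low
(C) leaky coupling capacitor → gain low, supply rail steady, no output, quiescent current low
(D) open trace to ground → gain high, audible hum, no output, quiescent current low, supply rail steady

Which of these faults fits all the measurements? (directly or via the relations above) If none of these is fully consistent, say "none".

Per-candidate check:
(A) cold solder joint on Q1 — accounts for every observation (supply rail steady by distorted output → supply rail steady)
(B) open feedback resistor — quiescent current low match; distorted output miss; supply rail steady match; no output miss; audible hum miss; gain high miss
(C) leaky coupling capacitor — quiescent current low match; distorted output miss; supply rail steady match; no output match; audible hum miss; gain high miss
(D) open trace to ground — quiescent current low match; distorted output miss; supply rail steady match; no output match; audible hum match; gain high match
(A) is the only candidate with no mismatches.

A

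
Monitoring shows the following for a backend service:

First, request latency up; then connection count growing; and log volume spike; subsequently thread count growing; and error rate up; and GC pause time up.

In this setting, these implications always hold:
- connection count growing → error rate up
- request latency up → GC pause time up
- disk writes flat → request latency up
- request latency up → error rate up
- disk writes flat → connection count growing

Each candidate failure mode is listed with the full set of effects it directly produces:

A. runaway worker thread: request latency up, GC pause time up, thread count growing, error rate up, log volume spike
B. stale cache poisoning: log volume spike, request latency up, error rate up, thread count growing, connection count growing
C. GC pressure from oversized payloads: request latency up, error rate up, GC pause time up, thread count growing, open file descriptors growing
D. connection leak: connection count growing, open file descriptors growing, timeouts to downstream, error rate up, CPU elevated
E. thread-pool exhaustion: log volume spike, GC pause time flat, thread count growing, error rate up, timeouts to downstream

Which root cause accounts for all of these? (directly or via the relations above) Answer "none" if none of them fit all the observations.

B

Per-candidate check:
(A) runaway worker thread — does not account for connection count growing
(B) stale cache poisoning — accounts for every observation (GC pause time up via request latency up → GC pause time up)
(C) GC pressure from oversized payloads — does not account for connection count growing, log volume spike
(D) connection leak — does not account for request latency up, log volume spike, thread count growing, GC pause time up
(E) thread-pool exhaustion — request latency up ✗; connection count growing ✗; log volume spike ✓; thread count growing ✓; error rate up ✓; GC pause time up ✗
(B) alone accounts for all the evidence.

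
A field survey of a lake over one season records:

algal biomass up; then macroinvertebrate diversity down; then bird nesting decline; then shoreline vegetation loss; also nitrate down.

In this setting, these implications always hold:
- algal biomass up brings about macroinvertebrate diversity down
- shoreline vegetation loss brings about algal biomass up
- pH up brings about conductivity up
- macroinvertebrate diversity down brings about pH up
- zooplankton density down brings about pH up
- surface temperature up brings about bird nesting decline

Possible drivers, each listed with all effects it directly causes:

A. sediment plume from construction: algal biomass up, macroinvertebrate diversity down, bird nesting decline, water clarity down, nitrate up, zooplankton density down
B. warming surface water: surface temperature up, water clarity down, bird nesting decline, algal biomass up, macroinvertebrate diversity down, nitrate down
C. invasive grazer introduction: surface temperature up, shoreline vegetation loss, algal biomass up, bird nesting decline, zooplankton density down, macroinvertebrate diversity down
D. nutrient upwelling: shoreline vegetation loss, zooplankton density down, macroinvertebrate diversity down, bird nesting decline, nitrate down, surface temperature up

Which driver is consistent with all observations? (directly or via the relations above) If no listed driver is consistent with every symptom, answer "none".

D

Per-candidate check:
(A) sediment plume from construction — algal biomass up yes; macroinvertebrate diversity down yes; bird nesting decline yes; shoreline vegetation loss NO; nitrate down NO
(B) warming surface water — does not account for shoreline vegetation loss
(C) invasive grazer introduction — does not account for nitrate down
(D) nutrient upwelling — algal biomass up yes (by shoreline vegetation loss → algal biomass up); macroinvertebrate diversity down yes; bird nesting decline yes; shoreline vegetation loss yes; nitrate down yes
(D) is the only candidate with no mismatches.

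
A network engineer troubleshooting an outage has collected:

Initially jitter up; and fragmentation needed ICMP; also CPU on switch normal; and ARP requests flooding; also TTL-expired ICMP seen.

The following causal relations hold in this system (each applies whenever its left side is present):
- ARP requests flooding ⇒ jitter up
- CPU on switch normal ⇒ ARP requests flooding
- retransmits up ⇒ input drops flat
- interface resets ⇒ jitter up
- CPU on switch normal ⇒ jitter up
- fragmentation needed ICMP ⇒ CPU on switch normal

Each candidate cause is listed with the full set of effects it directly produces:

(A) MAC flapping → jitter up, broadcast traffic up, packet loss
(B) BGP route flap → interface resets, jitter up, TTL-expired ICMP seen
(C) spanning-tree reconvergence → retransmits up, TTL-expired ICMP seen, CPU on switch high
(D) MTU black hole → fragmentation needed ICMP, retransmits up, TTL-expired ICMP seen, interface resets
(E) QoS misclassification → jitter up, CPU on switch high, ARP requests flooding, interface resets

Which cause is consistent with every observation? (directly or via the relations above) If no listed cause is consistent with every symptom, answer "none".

Checking each candidate against the observations:
(A) MAC flapping — does not account for fragmentation needed ICMP, CPU on switch normal, ARP requests flooding, TTL-expired ICMP seen
(B) BGP route flap — does not account for fragmentation needed ICMP, CPU on switch normal, ARP requests flooding
(C) spanning-tree reconvergence — fails on jitter up, fragmentation needed ICMP, CPU on switch normal, ARP requests flooding (predicts CPU on switch high, not CPU on switch normal)
(D) MTU black hole — jitter up ✓ (through interface resets → jitter up); fragmentation needed ICMP ✓; CPU on switch normal ✓ (through fragmentation needed ICMP → CPU on switch normal); ARP requests flooding ✓ (through fragmentation needed ICMP → CPU on switch normal → ARP requests flooding); TTL-expired ICMP seen ✓
(E) QoS misclassification — jitter up ✓; fragmentation needed ICMP ✗; CPU on switch normal ✗; ARP requests flooding ✓; TTL-expired ICMP seen ✗
(D) is the only candidate with no mismatches.

D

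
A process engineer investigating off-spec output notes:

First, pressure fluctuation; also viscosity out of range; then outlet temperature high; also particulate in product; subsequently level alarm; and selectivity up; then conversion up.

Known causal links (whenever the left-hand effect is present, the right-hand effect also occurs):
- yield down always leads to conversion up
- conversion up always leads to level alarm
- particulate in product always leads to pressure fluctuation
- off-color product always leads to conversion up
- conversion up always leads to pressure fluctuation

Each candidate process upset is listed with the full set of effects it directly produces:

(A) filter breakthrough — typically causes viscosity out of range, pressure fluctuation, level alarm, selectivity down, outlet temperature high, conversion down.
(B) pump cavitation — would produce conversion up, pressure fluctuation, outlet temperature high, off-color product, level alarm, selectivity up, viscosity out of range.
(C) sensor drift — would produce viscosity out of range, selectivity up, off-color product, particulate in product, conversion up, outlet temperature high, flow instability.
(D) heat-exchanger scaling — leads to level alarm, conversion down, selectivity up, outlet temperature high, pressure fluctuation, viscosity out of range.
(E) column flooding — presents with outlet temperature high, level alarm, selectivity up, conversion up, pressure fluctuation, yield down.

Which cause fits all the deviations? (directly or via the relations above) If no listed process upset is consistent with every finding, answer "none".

C

Checking each candidate against the observations:
(A) filter breakthrough — fails on particulate in product, selectivity up, conversion up (predicts selectivity down, not selectivity up; predicts conversion down, not conversion up)
(B) pump cavitation — does not account for particulate in product
(C) sensor drift — pressure fluctuation ✓ (via conversion up → pressure fluctuation); viscosity out of range ✓; outlet temperature high ✓; particulate in product ✓; level alarm ✓ (via conversion up → level alarm); selectivity up ✓; conversion up ✓
(D) heat-exchanger scaling — fails on particulate in product, conversion up (predicts conversion down, not conversion up)
(E) column flooding — does not account for viscosity out of range, particulate in product
Only (C) is consistent with every observation.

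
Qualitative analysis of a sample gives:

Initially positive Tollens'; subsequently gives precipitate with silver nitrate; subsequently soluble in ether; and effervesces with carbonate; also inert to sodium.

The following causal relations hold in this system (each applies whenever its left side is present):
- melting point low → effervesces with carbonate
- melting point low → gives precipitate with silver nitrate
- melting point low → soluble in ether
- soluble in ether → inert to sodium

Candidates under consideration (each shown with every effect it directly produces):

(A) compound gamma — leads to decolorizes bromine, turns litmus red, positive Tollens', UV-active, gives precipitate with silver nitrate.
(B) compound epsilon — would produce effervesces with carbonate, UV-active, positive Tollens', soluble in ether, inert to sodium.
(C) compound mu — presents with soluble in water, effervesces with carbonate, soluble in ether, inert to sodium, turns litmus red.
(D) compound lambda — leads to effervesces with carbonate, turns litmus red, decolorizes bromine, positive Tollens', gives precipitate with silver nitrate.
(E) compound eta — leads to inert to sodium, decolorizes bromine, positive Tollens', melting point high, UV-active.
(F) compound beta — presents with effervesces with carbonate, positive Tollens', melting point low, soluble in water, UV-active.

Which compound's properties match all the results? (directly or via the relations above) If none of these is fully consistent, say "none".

F

Checking each candidate against the observations:
(A) compound gamma — positive Tollens' ✓; gives precipitate with silver nitrate ✓; soluble in ether ✗; effervesces with carbonate ✗; inert to sodium ✗
(B) compound epsilon — does not account for gives precipitate with silver nitrate
(C) compound mu — positive Tollens' ✗; gives precipitate with silver nitrate ✗; soluble in ether ✓; effervesces with carbonate ✓; inert to sodium ✓
(D) compound lambda — does not account for soluble in ether, inert to sodium
(E) compound eta — does not account for gives precipitate with silver nitrate, soluble in ether, effervesces with carbonate
(F) compound beta — positive Tollens' ✓; gives precipitate with silver nitrate ✓ (through melting point low → gives precipitate with silver nitrate); soluble in ether ✓ (through melting point low → soluble in ether); effervesces with carbonate ✓; inert to sodium ✓ (through melting point low → soluble in ether → inert to sodium)
Only (F) is consistent with every observation.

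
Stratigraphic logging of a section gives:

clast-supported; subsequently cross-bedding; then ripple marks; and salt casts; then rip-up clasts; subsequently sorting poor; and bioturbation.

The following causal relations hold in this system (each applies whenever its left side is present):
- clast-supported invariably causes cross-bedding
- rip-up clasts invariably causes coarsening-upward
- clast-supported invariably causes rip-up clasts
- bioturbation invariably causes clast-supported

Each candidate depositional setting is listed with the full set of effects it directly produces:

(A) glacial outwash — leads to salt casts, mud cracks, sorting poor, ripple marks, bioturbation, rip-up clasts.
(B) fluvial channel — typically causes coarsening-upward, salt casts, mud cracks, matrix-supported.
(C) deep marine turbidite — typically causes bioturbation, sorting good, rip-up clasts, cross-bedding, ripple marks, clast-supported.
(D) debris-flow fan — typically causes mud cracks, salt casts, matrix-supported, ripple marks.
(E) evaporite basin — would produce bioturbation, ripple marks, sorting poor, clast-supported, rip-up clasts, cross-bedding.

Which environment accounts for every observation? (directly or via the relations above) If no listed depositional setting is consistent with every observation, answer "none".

Checking each candidate against the observations:
(A) glacial outwash — accounts for every observation (clast-supported via bioturbation → clast-supported)
(B) fluvial channel — clast-supported NO; cross-bedding NO; ripple marks NO; salt casts yes; rip-up clasts NO; sorting poor NO; bioturbation NO
(C) deep marine turbidite — fails on salt casts, sorting poor (predicts sorting good, not sorting poor)
(D) debris-flow fan — fails on clast-supported, cross-bedding, rip-up clasts, sorting poor, bioturbation (predicts matrix-supported, not clast-supported)
(E) evaporite basin — clast-supported yes; cross-bedding yes; ripple marks yes; salt casts NO; rip-up clasts yes; sorting poor yes; bioturbation yes
(A) is the only candidate with no mismatches.

A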